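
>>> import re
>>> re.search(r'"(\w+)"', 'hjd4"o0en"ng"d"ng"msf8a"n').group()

'"o0en"'

`re.search` scans for the first position where the pattern succeeds.
The match spans [4:10] → '"o0en"'.
Captured: group 1 = 'o0en'.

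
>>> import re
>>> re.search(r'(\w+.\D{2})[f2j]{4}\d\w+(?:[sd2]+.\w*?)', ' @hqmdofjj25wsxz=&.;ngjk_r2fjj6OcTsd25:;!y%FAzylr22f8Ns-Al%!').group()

'hqmdofjj25wsx'

Pattern: one or more of a word character, then any character, then exactly 2 of a non-digit (captured); then exactly 4 of one of [f2j], then a digit, then one or more of a word character; then one or more of one of [sd2], then any character, then zero or more of a word character (lazy) (non-capturing group).
`search` walks the string left to right and returns the first match it finds.
The match spans [2:15] → 'hqmdofjj25wsx'.
Captured: group 1 = 'hqmdo'.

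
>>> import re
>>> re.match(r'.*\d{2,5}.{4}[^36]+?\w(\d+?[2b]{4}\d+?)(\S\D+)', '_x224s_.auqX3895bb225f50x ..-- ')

Pattern: zero or more of any character, then 2 to 5 of a digit; then exactly 4 of any character, then one or more of any character except [36] (lazy), then a word character; then one or more of a digit (lazy), then exactly 4 of one of [2b], then one or more of a digit (lazy) (captured); then a non-whitespace character, then one or more of a non-digit (captured).
`re.match` won't scan ahead — the pattern has to work from the very first character.
Here position 0 doesn't satisfy it, so the call returns None.

None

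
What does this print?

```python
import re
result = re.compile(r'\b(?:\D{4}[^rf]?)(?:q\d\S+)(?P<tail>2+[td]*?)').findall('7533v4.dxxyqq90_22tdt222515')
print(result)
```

['2']

This matches a word boundary (`\b`, zero-width); then exactly 4 of a non-digit, then optionally any character except [rf] (non-capturing group); then the literal 'q', then a digit, then one or more of a non-whitespace character (non-capturing group); then one or more of a literal '2', then zero or more of one of [td] (lazy) (captured as 'tail').
Scanning left to right: at [7:24] match 'dxxyqq90_22tdt222', group 1 = '2'.
One capturing group, so `findall` returns just the captured substring from the one match — 1 in all.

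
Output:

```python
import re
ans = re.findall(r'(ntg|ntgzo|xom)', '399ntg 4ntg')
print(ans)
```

['ntg', 'ntg']

Walking the string: at [3:6] match 'ntg', group 1 = 'ntg'; at [8:11] match 'ntg', group 1 = 'ntg'.
Because there's exactly one group, `findall` drops the full match and keeps group 1 from each hit.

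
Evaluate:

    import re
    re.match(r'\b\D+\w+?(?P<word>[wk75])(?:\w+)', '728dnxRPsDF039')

None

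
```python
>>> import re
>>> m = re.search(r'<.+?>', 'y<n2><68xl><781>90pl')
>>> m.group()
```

'<n2>'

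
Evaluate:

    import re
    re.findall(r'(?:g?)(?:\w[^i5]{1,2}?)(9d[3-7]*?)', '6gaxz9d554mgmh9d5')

['9d', '9d']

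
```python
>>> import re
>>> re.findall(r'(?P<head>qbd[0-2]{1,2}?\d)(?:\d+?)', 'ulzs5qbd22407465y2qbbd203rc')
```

['qbd22']

With the lazy modifier that quantifier settles for the fewest repetitions that let the rest of the pattern succeed (the atoms after it are unaffected and can still be greedy).
`findall` collects group 1 from the one match (1 total).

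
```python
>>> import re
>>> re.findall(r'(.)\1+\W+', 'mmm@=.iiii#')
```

`\1` has to match the exact text group 1 already captured.
With a single group, `findall` returns only what that group captured — 2 items.

['m', 'i']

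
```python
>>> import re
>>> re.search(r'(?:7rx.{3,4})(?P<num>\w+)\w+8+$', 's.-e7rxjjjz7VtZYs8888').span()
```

(4, 21)

Pattern: the literal '7rx', then 3 to 4 of any character (non-capturing group); then one or more of a word character (captured as 'num'); then one or more of a word character; then one or more of a literal '8'; then anchored at the end.
The match spans [4:21] → '7rxjjjz7VtZYs8888'.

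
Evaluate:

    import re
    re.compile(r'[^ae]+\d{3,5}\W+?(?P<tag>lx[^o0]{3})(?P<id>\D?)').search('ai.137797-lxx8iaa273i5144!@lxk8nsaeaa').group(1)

'lxx8i'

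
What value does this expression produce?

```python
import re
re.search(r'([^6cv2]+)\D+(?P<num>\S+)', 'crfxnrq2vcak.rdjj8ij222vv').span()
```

(1, 25)

This matches one or more of any character except [6cv2] (captured); then one or more of a non-digit; then one or more of a non-whitespace character (captured as 'num').
The match spans [1:25] → 'rfxnrq2vcak.rdjj8ij222vv'.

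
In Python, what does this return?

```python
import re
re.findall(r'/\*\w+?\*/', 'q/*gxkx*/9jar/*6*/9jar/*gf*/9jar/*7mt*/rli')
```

Matches: at [1:9] → '/*gxkx*/'; at [13:18] → '/*6*/'; at [22:28] → '/*gf*/'; at [32:39] → '/*7mt*/'.
No capturing groups, so `findall` returns the 4 full match strings.

['/*gxkx*/', '/*6*/', '/*gf*/', '/*7mt*/']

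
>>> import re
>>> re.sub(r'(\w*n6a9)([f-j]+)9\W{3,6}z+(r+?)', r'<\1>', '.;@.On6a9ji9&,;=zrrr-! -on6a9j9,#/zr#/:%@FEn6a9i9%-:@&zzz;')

'.;@.<On6a9>rr-! -<on6a9>#/:%@FEn6a9i9%-:@&zzz;'

The pattern matches zero or more of a word character, then the literal 'n6', then the literal 'a9' (captured); then one or more of a character in [f-j] (captured); then a literal '9', then 3 to 6 of a non-word character, then one or more of the literal 'z'; then one or more of a literal 'r' (lazy) (captured).
Lazy quantifiers expand one character at a time until the remainder of the pattern can match.
Matches: at [4:18] → 'On6a9ji9&,;=zr'; at [24:36] → 'on6a9j9,#/zr'.
The replacement refers to a captured group, so each match is rewritten using its own captured text.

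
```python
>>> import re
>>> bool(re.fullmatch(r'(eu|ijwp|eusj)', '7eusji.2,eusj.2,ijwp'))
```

False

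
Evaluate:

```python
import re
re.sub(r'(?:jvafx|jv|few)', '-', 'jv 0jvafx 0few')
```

'- 0- 0-'

`|` is ordered: at each position the engine commits to the first alternative that works.
Matches: at [0:2] → 'jv'; at [4:9] → 'jvafx'; at [11:14] → 'few'.
Each match is replaced by '-'.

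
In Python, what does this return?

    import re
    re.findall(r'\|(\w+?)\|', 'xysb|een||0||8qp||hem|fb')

['een', '0', '8qp', 'hem']

Walking the string: at [4:9] match '|een|', group 1 = 'een'; at [9:12] match '|0|', group 1 = '0'; at [12:17] match '|8qp|', group 1 = '8qp'; at [17:22] match '|hem|', group 1 = 'hem'.
One capturing group, so `findall` returns just the captured substring from each match — 4 in all.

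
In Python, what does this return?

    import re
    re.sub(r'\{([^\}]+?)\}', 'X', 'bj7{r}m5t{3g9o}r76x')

'bj7Xm5tXr76x'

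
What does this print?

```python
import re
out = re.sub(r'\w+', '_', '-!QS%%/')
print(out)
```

-!_%%/

The pattern matches one or more of a word character.
Matches: at [2:4] → 'QS'.
`sub` substitutes '_' at each match site.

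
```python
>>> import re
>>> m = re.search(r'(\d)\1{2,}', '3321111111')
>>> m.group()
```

'1111111'

`\1` has to match the exact text group 1 already captured.
`re.search` tries every starting position until one works.
The match spans [3:10] → '1111111'.
Captured: group 1 = '1'.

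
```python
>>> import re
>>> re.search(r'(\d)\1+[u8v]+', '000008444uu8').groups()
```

The match spans [0:6] → '000008'.
Captured: group 1 = '0'.

('0',)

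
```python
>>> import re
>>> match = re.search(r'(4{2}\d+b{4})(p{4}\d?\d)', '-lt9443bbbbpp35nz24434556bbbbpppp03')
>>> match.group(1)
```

This matches exactly 2 of the literal '4', then one or more of a digit, then exactly 4 of the literal 'b' (captured); then exactly 4 of the literal 'p', then optionally a digit, then a digit (captured).
`search` walks the string left to right and returns the first match it finds.
The match spans [18:35] → '4434556bbbbpppp03'.
Captured: group 1 = '4434556bbbb', group 2 = 'pppp03'.

'4434556bbbb'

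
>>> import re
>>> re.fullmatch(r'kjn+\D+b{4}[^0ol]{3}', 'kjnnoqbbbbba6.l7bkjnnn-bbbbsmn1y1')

None

`fullmatch` succeeds only if the pattern covers the string from start to end.
Here the string isn't matched end-to-end, so the call returns None.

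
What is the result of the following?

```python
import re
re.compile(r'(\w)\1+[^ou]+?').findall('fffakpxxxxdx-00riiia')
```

['f', 'x', '0', 'i']

`\1` has to match the exact text group 1 already captured.
Walking the string: at [0:4] match 'fffa', group 1 = 'f'; at [6:11] match 'xxxxd', group 1 = 'x'; at [13:16] match '00r', group 1 = '0'; at [16:20] match 'iiia', group 1 = 'i'.
Because there's exactly one group, `findall` drops the full match and keeps group 1 from each hit.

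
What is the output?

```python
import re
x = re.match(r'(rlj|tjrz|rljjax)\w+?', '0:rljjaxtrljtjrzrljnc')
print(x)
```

None

`re.match` only tries the pattern at the start of the string.
Here the pattern fails at index 0, so the call returns None.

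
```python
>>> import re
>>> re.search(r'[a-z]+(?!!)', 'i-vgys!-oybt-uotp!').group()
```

The negative lookaround is zero-width — it rules out positions where the adjacent text would match, without consuming anything.
The match spans [0:1] → 'i'.

'i'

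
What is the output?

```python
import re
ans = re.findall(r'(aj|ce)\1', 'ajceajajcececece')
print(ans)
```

`\1` is not a pattern — it's the concrete string captured by group 1, re-applied verbatim.
Matches: at [4:8] match 'ajaj', group 1 = 'aj'; at [8:12] match 'cece', group 1 = 'ce'; at [12:16] match 'cece', group 1 = 'ce'.
`findall` collects group 1 from each match (3 total).

['aj', 'ce', 'ce']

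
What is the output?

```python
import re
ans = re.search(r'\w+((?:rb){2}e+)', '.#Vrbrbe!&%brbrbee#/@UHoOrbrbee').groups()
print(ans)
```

('rbrbe',)

The match spans [2:8] → 'Vrbrbe'.
Captured: group 1 = 'rbrbe'.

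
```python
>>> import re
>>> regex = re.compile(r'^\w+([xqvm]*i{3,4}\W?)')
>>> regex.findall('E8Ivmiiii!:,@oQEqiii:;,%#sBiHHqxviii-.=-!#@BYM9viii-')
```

Pattern: anchored at the start of the string; then one or more of a word character; then zero or more of one of [xqvm], then 3 to 4 of a literal 'i', then optionally a non-word character (captured).
Matches: at [0:10] match 'E8Ivmiiii!', group 1 = 'iii!'.
`findall` collects group 1 from the one match (1 total).

['iii!']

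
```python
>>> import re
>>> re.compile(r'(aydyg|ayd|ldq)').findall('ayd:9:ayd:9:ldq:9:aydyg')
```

['ayd', 'ayd', 'ldq', 'aydyg']

`|` is ordered: at each position the engine commits to the first alternative that works.
Matches: at [0:3] match 'ayd', group 1 = 'ayd'; at [6:9] match 'ayd', group 1 = 'ayd'; at [12:15] match 'ldq', group 1 = 'ldq'; at [18:23] match 'aydyg', group 1 = 'aydyg'.
One capturing group, so `findall` returns just the captured substring from each match — 4 in all.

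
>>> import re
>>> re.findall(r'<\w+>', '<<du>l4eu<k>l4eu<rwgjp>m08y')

['<du>', '<k>', '<rwgjp>']

Walking the string: at [1:5] → '<du>'; at [9:12] → '<k>'; at [16:23] → '<rwgjp>'.
Since nothing is captured, `findall` lists the 3 matched substrings directly.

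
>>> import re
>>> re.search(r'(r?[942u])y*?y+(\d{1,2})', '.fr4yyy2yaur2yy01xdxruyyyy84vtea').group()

'r4yyy2'

This matches optionally a literal 'r', then one of [942u] (captured); then zero or more of the literal 'y' (lazy), then one or more of a literal 'y'; then 1 to 2 of a digit (captured).
Unlike `match`, `search` isn't anchored — it looks for the pattern anywhere in the string.
The match spans [2:8] → 'r4yyy2'.
Captured: group 1 = 'r4', group 2 = '2'.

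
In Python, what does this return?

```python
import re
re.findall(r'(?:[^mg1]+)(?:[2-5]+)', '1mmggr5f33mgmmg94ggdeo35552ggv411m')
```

With no groups in the pattern, `findall` gives back each whole match — 4 here.

['r5f33', '94', 'deo35552', 'v4']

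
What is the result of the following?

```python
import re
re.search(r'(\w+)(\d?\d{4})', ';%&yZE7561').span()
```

(3, 10)

The pattern matches one or more of a word character (captured); then optionally a digit, then exactly 4 of a digit (captured).
Unlike `match`, `search` isn't anchored — it looks for the pattern anywhere in the string.
The match spans [3:10] → 'yZE7561'.
Captured: group 1 = 'yZE', group 2 = '7561'.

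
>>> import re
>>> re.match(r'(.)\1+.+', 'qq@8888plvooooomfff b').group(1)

The match spans [0:21] → 'qq@8888plvooooomfff b'.
Captured: group 1 = 'q'.

'q'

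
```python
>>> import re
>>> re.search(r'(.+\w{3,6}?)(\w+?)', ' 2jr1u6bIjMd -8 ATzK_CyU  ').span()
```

The match spans [0:24] → ' 2jr1u6bIjMd -8 ATzK_CyU'.

(0, 24)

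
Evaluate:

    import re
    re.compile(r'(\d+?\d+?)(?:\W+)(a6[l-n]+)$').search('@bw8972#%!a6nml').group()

The match spans [3:15] → '8972#%!a6nml'.

'8972#%!a6nml'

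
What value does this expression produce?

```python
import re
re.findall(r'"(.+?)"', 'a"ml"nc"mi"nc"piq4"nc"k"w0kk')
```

['ml', 'mi', 'piq4', 'k']

With the lazy modifier that quantifier settles for the fewest repetitions that let the rest of the pattern succeed (the atoms after it are unaffected and can still be greedy).
Walking the string: at [1:5] match '"ml"', group 1 = 'ml'; at [7:11] match '"mi"', group 1 = 'mi'; at [13:19] match '"piq4"', group 1 = 'piq4'; at [21:24] match '"k"', group 1 = 'k'.
With a single group, `findall` returns only what that group captured — 4 items.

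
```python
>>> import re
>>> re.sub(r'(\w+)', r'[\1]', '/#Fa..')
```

The pattern matches one or more of a word character (captured).
Matches: at [2:4] → 'Fa'.
`\1` in the replacement pulls in group 1's text for each match.

'/#[Fa]..'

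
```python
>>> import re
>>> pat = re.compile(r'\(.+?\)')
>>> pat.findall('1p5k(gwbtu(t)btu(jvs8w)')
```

Lazy quantifiers expand one character at a time until the remainder of the pattern can match.
With no groups in the pattern, `findall` gives back each whole match — 2 here.

['(gwbtu(t)', '(jvs8w)']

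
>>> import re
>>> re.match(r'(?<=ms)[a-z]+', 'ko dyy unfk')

None

Because the assertion is zero-width, the text it checks is not consumed and won't appear in the result.
`match` is anchored at position 0; if the pattern doesn't fit there, it returns None.
Here the string doesn't start with a match, so the call returns None.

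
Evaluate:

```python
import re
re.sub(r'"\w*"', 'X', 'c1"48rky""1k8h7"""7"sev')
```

'c1XXX7"sev'

Matches: at [2:9] → '"48rky"'; at [9:16] → '"1k8h7"'; at [16:18] → '""'.
Each match is replaced by 'X'.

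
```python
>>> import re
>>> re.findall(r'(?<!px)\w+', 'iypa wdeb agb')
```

['iypa', 'wdeb', 'agb']

The negative lookaround is zero-width — it rules out positions where the adjacent text would match, without consuming anything.
Since nothing is captured, `findall` lists the 3 matched substrings directly.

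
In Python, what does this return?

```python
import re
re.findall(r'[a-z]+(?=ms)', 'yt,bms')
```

['b']

The lookaround is zero-width — it requires the adjacent text to match without consuming it, so the asserted text isn't part of the match.
`findall` yields the raw match text (1 of them) because the pattern has no groups.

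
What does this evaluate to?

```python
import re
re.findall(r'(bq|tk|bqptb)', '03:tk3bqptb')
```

The regex engine tests alternatives in the order written; an earlier branch that matches wins even if a later one would match more.
Matches: at [3:5] match 'tk', group 1 = 'tk'; at [6:8] match 'bq', group 1 = 'bq'.
`findall` collects group 1 from each match (2 total).

['tk', 'bq']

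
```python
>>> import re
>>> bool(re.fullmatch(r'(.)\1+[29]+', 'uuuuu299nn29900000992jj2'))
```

A backreference is literal: `\1` must see the identical characters the first group matched.
`re.fullmatch` is like wrapping the pattern in `^…$` (in single-line mode).
Here the pattern can't cover the whole string, so the call returns None, and `bool(None)` is False.

False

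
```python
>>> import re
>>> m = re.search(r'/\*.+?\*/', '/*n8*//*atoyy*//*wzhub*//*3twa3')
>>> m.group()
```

'/*n8*/'

A `+?`/`*?`/`{m,n}?` starts at its minimum and grows only as far as needed for what follows to match.
The match spans [0:6] → '/*n8*/'.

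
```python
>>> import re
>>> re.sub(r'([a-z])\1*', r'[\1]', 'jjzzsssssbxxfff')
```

'[j][z][s][b][x][f]'

A backreference is literal: `\1` must see the identical characters the first group matched.
`\1` in the replacement pulls in group 1's text for each match.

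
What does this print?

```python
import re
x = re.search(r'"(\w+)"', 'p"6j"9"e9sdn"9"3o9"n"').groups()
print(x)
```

('6j',)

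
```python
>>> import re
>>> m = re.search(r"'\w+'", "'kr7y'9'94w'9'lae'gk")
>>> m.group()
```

"'kr7y'"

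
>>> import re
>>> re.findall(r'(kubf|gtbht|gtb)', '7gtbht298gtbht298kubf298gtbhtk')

The regex engine tests alternatives in the order written; an earlier branch that matches wins even if a later one would match more.
With a single group, `findall` returns only what that group captured — 4 items.

['gtbht', 'gtbht', 'kubf', 'gtbht']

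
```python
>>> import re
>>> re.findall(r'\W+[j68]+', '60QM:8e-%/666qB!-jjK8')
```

[':8', '-%/666', '!-jj']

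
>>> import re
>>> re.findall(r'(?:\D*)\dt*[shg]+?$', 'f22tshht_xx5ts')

['tshht_xx5ts']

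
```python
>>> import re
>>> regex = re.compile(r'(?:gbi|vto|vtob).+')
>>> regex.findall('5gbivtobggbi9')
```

Walking the string: at [1:13] → 'gbivtobggbi9'.
With no groups in the pattern, `findall` gives back each whole match — 1 here.

['gbivtobggbi9']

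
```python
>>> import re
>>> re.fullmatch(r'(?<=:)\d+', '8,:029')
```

The lookaround is zero-width — it requires the adjacent text to match without consuming it, so the asserted text isn't part of the match.
`re.fullmatch` requires the pattern to consume the entire string.
Here there's no way to consume every character, so the call returns None.

None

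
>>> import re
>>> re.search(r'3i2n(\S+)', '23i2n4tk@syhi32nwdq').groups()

The pattern matches the literal '3i', then the literal '2n'; then one or more of a non-whitespace character (captured).
`search` walks the string left to right and returns the first match it finds.
The match spans [1:19] → '3i2n4tk@syhi32nwdq'.
Captured: group 1 = '4tk@syhi32nwdq'.

('4tk@syhi32nwdq',)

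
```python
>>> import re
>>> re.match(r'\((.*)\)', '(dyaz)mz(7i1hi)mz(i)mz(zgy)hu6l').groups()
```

('dyaz)mz(7i1hi)mz(i)mz(zgy',)

`re.match` only tries the pattern at the start of the string.
The match spans [0:27] → '(dyaz)mz(7i1hi)mz(i)mz(zgy)'.
Captured: group 1 = 'dyaz)mz(7i1hi)mz(i)mz(zgy'.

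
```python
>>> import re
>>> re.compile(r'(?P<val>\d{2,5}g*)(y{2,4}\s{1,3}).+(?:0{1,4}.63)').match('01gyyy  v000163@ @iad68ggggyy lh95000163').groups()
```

The match spans [0:40] → '01gyyy  v000163@ @iad68ggggyy lh95000163'.
Captured: group 1 = '01g', group 2 = 'yyy  '.

('01g', 'yyy  ')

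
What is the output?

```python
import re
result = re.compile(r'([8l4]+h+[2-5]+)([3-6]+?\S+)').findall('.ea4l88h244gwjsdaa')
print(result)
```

The pattern matches one or more of one of [8l4], then one or more of the literal 'h', then one or more of a character in [2-5] (captured); then one or more of a character in [3-6] (lazy), then one or more of a non-whitespace character (captured).
Scanning left to right: at [3:18] match '4l88h244gwjsdaa', groups = ('4l88h24', '4gwjsdaa').
Multiple groups make `findall` return tuples — one 2-tuple for the one match.

[('4l88h24', '4gwjsdaa')]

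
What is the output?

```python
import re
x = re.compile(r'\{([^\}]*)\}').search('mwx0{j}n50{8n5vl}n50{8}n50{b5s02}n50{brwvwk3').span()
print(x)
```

(4, 7)

The match spans [4:7] → '{j}'.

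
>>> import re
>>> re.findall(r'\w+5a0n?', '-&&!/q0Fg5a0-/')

The pattern matches one or more of a word character; then the literal '5a0', then optionally a literal 'n'.
Since nothing is captured, `findall` lists the 1 matched substring directly.

['q0Fg5a0']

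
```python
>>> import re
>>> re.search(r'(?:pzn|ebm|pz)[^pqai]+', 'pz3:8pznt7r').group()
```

'pz3:8'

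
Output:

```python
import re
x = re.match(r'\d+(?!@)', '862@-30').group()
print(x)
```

86

The negative lookaround is zero-width — it rules out positions where the adjacent text would match, without consuming anything.
`re.match` only tries the pattern at the start of the string.
The match spans [0:2] → '86'.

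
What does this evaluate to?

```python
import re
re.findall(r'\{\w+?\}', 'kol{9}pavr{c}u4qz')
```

Since nothing is captured, `findall` lists the 2 matched substrings directly.

['{9}', '{c}']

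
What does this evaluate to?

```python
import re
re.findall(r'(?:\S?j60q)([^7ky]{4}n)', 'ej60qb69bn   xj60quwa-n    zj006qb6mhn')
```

['b69bn', 'uwa-n']

Pattern: optionally a non-whitespace character, then the literal 'j', then the literal '60q' (non-capturing group); then exactly 4 of any character except [7ky], then a literal 'n' (captured).
Matches: at [0:10] match 'ej60qb69bn', group 1 = 'b69bn'; at [13:23] match 'xj60quwa-n', group 1 = 'uwa-n'.
One capturing group, so `findall` returns just the captured substring from each match — 2 in all.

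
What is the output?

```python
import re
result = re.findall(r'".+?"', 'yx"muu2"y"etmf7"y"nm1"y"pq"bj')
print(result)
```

['"muu2"', '"etmf7"', '"nm1"', '"pq"']

Since nothing is captured, `findall` lists the 4 matched substrings directly.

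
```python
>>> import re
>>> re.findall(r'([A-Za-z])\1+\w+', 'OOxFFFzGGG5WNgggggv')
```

['O']

The backreference `\1` re-matches whatever the first group consumed, character for character.
Matches: at [0:19] match 'OOxFFFzGGG5WNgggggv', group 1 = 'O'.
One capturing group, so `findall` returns just the captured substring from the one match — 1 in all.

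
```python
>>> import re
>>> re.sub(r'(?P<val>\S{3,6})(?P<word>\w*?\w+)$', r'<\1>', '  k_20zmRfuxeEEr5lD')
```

The pattern matches 3 to 6 of a non-whitespace character (captured as 'val'); then zero or more of a word character (lazy), then one or more of a word character (captured as 'word'); then anchored at the end.
Matches: at [2:19] → 'k_20zmRfuxeEEr5lD'.
Each match is replaced using the text its own group 1 captured.

'  <k_20zm>'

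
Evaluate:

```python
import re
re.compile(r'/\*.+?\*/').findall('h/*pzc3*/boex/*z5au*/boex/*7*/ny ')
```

A non-greedy quantifier consumes as few characters as it can — just enough that the remainder of the pattern still matches from where it stops; whatever follows it matches normally.
Scanning left to right: at [1:9] → '/*pzc3*/'; at [13:21] → '/*z5au*/'; at [25:30] → '/*7*/'.
Since nothing is captured, `findall` lists the 3 matched substrings directly.

['/*pzc3*/', '/*z5au*/', '/*7*/']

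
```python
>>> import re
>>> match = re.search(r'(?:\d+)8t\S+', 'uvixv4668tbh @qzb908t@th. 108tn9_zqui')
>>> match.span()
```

The match spans [5:12] → '4668tbh'.

(5, 12)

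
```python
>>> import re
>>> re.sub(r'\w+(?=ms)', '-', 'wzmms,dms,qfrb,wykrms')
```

'-ms,-ms,qfrb,-ms'

The `(?=…)`/`(?<=…)` assertion just peeks at neighbouring text; it doesn't advance the match position.
Matches: at [0:3] → 'wzm'; at [6:7] → 'd'; at [15:19] → 'wykr'.
`sub` substitutes '-' at each match site.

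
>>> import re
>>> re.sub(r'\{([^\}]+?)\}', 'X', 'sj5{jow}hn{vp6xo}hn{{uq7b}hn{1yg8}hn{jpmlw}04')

'sj5XhnXhnXhnXhnX04'

Each match is replaced by 'X'.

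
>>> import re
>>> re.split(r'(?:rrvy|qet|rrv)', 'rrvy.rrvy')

['', '.', '']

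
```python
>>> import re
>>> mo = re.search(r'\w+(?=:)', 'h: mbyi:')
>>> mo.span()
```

Because the assertion is zero-width, the text it checks is not consumed and won't appear in the result.
The match spans [0:1] → 'h'.

(0, 1)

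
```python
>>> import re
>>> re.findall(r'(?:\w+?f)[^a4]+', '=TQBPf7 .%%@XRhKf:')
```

['TQBPf7 .%%@XRhKf:']

This matches one or more of a word character (lazy), then the literal 'f' (non-capturing group); then one or more of any character except [a4].
Matches: at [1:18] → 'TQBPf7 .%%@XRhKf:'.
No capturing groups, so `findall` returns the 1 full match string.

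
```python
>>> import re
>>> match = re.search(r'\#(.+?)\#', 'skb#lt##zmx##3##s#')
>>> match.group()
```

The match spans [3:7] → '#lt#'.

'#lt#'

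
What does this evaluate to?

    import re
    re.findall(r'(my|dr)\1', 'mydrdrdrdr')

A backreference is literal: `\1` must see the identical characters the first group matched.
Walking the string: at [2:6] match 'drdr', group 1 = 'dr'; at [6:10] match 'drdr', group 1 = 'dr'.
With a single group, `findall` returns only what that group captured — 2 items.

['dr', 'dr']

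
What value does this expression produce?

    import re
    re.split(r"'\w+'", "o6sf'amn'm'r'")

Each match becomes a cut point; 3 segments remain.

['o6sf', 'm', '']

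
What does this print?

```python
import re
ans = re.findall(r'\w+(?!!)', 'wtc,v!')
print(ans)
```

A negative assertion filters positions out without eating any characters.
`findall` yields the raw match text (1 of them) because the pattern has no groups.

['wtc']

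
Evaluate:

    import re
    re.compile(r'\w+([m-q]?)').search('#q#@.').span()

The pattern matches one or more of a word character; then optionally a character in [m-q] (captured).
Unlike `match`, `search` isn't anchored — it looks for the pattern anywhere in the string.
The match spans [1:2] → 'q'.
Captured: group 1 = ''.

(1, 2)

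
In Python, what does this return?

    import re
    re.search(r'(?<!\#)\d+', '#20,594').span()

(2, 3)

`(?!…)`/`(?<!…)` only lets a position through if the neighbouring text does NOT match; no characters are consumed.
`re.search` tries every starting position until one works.
The match spans [2:3] → '0'.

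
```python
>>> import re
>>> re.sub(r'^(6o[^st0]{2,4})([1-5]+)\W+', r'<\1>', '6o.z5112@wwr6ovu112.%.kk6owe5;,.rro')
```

'<6o.z51>wwr6ovu112.%.kk6owe5;,.rro'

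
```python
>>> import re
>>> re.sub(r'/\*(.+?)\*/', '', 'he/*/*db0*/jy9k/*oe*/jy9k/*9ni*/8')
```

With the lazy modifier that quantifier settles for the fewest repetitions that let the rest of the pattern succeed (the atoms after it are unaffected and can still be greedy).
Matches: at [2:11] → '/*/*db0*/'; at [15:21] → '/*oe*/'; at [25:32] → '/*9ni*/'.
Every occurrence is swapped for ''.

'hejy9kjy9k8'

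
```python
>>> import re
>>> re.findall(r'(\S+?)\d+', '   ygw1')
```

['ygw']

The pattern matches one or more of a non-whitespace character (lazy) (captured); then one or more of a digit.
With a single group, `findall` returns only what that group captured — 1 item.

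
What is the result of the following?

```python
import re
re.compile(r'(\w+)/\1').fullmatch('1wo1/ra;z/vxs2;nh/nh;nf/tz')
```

None

The backreference `\1` re-matches whatever the first group consumed, character for character.
`re.fullmatch` requires the pattern to consume the entire string.
Here the string isn't matched end-to-end, so the call returns None.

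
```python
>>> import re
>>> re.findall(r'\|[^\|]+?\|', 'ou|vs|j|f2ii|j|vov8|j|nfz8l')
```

['|vs|', '|f2ii|', '|vov8|']

Scanning left to right: at [2:6] → '|vs|'; at [7:13] → '|f2ii|'; at [14:20] → '|vov8|'.
`findall` yields the raw match text (3 of them) because the pattern has no groups.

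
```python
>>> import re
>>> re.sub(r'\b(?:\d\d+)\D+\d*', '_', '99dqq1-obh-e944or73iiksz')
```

This matches a word boundary (`\b`, zero-width); then a digit, then one or more of a digit (non-capturing group); then one or more of a non-digit, then zero or more of a digit.
Matches: at [0:6] → '99dqq1'.
Every occurrence is swapped for '_'.

'_-obh-e944or73iiksz'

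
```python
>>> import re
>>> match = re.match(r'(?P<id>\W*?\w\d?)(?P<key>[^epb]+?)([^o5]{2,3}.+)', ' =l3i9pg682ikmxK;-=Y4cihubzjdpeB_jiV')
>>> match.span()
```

(0, 36)

With `match`, the pattern is implicitly anchored at the beginning.
The match spans [0:36] → ' =l3i9pg682ikmxK;-=Y4cihubzjdpeB_jiV'.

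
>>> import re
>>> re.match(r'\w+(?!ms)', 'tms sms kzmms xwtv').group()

`re.match` only tries the pattern at the start of the string.
The match spans [0:3] → 'tms'.

'tms'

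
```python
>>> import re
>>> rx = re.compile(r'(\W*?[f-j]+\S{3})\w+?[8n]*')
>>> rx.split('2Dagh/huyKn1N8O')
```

['2Da', 'gh/hu', 'Kn1N8O']

This matches zero or more of a non-word character (lazy), then one or more of a character in [f-j], then exactly 3 of a non-whitespace character (captured); then one or more of a word character (lazy), then zero or more of one of [8n].
Matches to split on: at [3:9] → 'gh/huy'.
`re.split` interleaves the captured-group text with the surrounding fragments.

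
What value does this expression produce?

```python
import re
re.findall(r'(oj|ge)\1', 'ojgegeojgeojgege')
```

['ge', 'ge']

After group 1 captures some text, `\1` only succeeds where that same text appears again.
Scanning left to right: at [2:6] match 'gege', group 1 = 'ge'; at [12:16] match 'gege', group 1 = 'ge'.
One capturing group, so `findall` returns just the captured substring from each match — 2 in all.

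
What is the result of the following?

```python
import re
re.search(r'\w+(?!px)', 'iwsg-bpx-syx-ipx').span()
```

(0, 4)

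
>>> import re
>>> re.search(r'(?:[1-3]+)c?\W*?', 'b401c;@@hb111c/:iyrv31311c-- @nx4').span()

(3, 5)

This matches one or more of a character in [1-3] (non-capturing group); then optionally the literal 'c', then zero or more of a non-word character (lazy).
The `?` after the quantifier makes it lazy — it takes as little as possible before letting the rest of the pattern try.
`search` walks the string left to right and returns the first match it finds.
The match spans [3:5] → '1c'.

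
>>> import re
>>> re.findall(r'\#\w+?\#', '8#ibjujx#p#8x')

['#ibjujx#']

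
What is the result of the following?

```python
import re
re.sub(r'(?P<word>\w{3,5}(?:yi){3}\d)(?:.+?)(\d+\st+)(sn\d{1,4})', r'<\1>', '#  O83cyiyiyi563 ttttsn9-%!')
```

Pattern: 3 to 5 of a word character, then the literal 'yi' repeated 3 times, then a digit (captured as 'word'); then one or more of any character (lazy) (non-capturing group); then one or more of a digit, then whitespace, then one or more of a literal 't' (captured); then the literal 'sn', then 1 to 4 of a digit (captured).
Matches: at [3:24] → 'O83cyiyiyi563 ttttsn9'.
`\1` in the replacement pulls in group 1's text for each match.

'#  <O83cyiyiyi5>-%!'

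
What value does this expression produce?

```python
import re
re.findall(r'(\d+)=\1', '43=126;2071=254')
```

[]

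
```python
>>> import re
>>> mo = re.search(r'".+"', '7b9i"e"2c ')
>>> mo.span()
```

`search` walks the string left to right and returns the first match it finds.
The match spans [4:7] → '"e"'.

(4, 7)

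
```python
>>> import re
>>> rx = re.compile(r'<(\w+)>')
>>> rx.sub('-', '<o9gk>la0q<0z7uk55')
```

'-la0q<0z7uk55'

Matches: at [0:6] → '<o9gk>'.
`sub` substitutes '-' at each match site.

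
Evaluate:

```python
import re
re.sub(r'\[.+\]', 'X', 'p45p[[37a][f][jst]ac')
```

'p45pXac'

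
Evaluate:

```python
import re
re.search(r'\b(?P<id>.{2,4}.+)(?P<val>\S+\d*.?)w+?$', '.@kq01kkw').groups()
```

The match spans [2:9] → 'kq01kkw'.
Captured: group 1 = 'kq01k', group 2 = 'k'.

('kq01k', 'k')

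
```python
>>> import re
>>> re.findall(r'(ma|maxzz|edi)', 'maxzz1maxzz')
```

['ma', 'ma']

The regex engine tests alternatives in the order written; an earlier branch that matches wins even if a later one would match more.
Matches: at [0:2] match 'ma', group 1 = 'ma'; at [6:8] match 'ma', group 1 = 'ma'.
`findall` collects group 1 from each match (2 total).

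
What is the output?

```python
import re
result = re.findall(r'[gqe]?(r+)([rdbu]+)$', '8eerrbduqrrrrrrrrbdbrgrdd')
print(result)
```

[('r', 'dd')]

This matches optionally one of [gqe]; then one or more of a literal 'r' (captured); then one or more of one of [rdbu] (captured); then anchored at the end.
Matches: at [21:25] match 'grdd', groups = ('r', 'dd').
2 groups means the one result is a tuple of 2 captured strings — 1 here.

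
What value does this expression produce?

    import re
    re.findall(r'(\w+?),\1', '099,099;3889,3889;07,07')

['099', '3889', '07']

A backreference is literal: `\1` must see the identical characters the first group matched.
Matches: at [0:7] match '099,099', group 1 = '099'; at [8:17] match '3889,3889', group 1 = '3889'; at [18:23] match '07,07', group 1 = '07'.
`findall` collects group 1 from each match (3 total).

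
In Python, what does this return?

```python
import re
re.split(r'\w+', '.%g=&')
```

['.%', '=&']

Pattern: one or more of a word character.
Matches to split on: at [2:3] → 'g'.
Each match becomes a cut point; 2 segments remain.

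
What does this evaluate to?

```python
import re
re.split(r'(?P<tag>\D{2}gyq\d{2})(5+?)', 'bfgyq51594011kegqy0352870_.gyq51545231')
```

['', 'bfgyq51', '5', '94011kegqy0352870', '_.gyq51', '5', '45231']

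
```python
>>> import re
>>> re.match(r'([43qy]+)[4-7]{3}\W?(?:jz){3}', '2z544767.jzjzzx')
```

None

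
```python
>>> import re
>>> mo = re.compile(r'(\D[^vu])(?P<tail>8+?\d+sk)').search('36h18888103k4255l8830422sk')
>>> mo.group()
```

'l8830422sk'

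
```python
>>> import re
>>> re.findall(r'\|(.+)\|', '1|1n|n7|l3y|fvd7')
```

['1n|n7|l3y']

Matches: at [1:12] match '|1n|n7|l3y|', group 1 = '1n|n7|l3y'.
Because there's exactly one group, `findall` drops the full match and keeps group 1 from the one hit.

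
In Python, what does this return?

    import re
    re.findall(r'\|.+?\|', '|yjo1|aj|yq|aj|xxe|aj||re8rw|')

Lazy quantifiers expand one character at a time until the remainder of the pattern can match.
Scanning left to right: at [0:6] → '|yjo1|'; at [8:12] → '|yq|'; at [14:19] → '|xxe|'; at [21:29] → '||re8rw|'.
No capturing groups, so `findall` returns the 4 full match strings.

['|yjo1|', '|yq|', '|xxe|', '||re8rw|']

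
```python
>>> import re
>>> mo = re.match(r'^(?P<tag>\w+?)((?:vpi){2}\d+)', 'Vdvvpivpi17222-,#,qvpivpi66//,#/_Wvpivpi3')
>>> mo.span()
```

`re.match` won't scan ahead — the pattern has to work from the very first character.
The match spans [0:14] → 'Vdvvpivpi17222'.

(0, 14)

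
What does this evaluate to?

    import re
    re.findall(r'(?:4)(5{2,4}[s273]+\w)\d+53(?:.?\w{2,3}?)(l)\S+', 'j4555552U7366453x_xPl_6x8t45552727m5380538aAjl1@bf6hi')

With 2 capturing groups, `findall` returns a 2-tuple per match.

[('5552727m', 'l')]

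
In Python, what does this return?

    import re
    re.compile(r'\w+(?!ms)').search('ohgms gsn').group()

A negative assertion filters positions out without eating any characters.
`search` walks the string left to right and returns the first match it finds.
The match spans [0:5] → 'ohgms'.

'ohgms'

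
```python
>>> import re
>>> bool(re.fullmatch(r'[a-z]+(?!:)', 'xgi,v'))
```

The negative lookahead/lookbehind blocks any match where the forbidden context is present.
`fullmatch` succeeds only if the pattern covers the string from start to end.
Here there's no way to consume every character, so the call returns None, and `bool(None)` is False.

False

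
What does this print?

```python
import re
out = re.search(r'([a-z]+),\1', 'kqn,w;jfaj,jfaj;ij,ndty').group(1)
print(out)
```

jfaj

The match spans [6:15] → 'jfaj,jfaj'.
Captured: group 1 = 'jfaj'.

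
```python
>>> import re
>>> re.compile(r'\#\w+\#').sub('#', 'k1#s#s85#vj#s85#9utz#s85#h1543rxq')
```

'k1#s85#s85#s85#h1543rxq'

Matches: at [2:5] → '#s#'; at [8:12] → '#vj#'; at [15:21] → '#9utz#'.
Every occurrence is swapped for '#'.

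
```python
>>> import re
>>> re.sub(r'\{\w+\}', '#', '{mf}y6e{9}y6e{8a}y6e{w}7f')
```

'#y6e#y6e#y6e#7f'

Matches: at [0:4] → '{mf}'; at [7:10] → '{9}'; at [13:17] → '{8a}'; at [20:23] → '{w}'.
Every occurrence is swapped for '#'.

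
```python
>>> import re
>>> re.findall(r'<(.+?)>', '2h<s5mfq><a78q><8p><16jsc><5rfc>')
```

['s5mfq', 'a78q', '8p', '16jsc', '5rfc']

The `?` after the quantifier makes it lazy — it takes as little as possible before letting the rest of the pattern try.
Walking the string: at [2:9] match '<s5mfq>', group 1 = 's5mfq'; at [9:15] match '<a78q>', group 1 = 'a78q'; at [15:19] match '<8p>', group 1 = '8p'; at [19:26] match '<16jsc>', group 1 = '16jsc'; at [26:32] match '<5rfc>', group 1 = '5rfc'.
With a single group, `findall` returns only what that group captured — 5 items.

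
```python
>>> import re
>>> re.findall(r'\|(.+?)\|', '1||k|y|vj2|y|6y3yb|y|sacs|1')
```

With a single group, `findall` returns only what that group captured — 4 items.

['|k', 'vj2', '6y3yb', 'sacs']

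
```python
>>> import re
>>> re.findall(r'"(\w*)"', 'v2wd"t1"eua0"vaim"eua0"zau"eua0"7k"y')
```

['t1', 'vaim', 'zau', '7k']

One capturing group, so `findall` returns just the captured substring from each match — 4 in all.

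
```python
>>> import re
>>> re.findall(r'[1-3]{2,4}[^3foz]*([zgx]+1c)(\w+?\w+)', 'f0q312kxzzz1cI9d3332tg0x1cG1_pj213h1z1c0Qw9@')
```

[('zzz1c', 'I9d3332tg0x1cG1_pj213h1z1c0Qw9')]

This matches 2 to 4 of a character in [1-3], then zero or more of any character except [3foz]; then one or more of one of [zgx], then the literal '1c' (captured); then one or more of a word character (lazy), then one or more of a word character (captured).
2 groups means the one result is a tuple of 2 captured strings — 1 here.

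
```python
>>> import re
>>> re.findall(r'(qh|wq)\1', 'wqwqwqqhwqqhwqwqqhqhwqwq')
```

After group 1 captures some text, `\1` only succeeds where that same text appears again.
Scanning left to right: at [0:4] match 'wqwq', group 1 = 'wq'; at [12:16] match 'wqwq', group 1 = 'wq'; at [16:20] match 'qhqh', group 1 = 'qh'; at [20:24] match 'wqwq', group 1 = 'wq'.
With a single group, `findall` returns only what that group captured — 4 items.

['wq', 'wq', 'qh', 'wq']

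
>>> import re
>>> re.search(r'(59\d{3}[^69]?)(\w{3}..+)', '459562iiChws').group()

'59562iiChws'

Pattern: the literal '59', then exactly 3 of a digit, then optionally any character except [69] (captured); then exactly 3 of a word character, then any character, then one or more of any character (captured).
Unlike `match`, `search` isn't anchored — it looks for the pattern anywhere in the string.
The match spans [1:12] → '59562iiChws'.
Captured: group 1 = '59562i', group 2 = 'iChws'.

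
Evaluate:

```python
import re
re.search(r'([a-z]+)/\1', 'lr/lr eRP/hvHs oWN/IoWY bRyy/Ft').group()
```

'lr/lr'

`\1` has to match the exact text group 1 already captured.
Unlike `match`, `search` isn't anchored — it looks for the pattern anywhere in the string.
The match spans [0:5] → 'lr/lr'.
Captured: group 1 = 'lr'.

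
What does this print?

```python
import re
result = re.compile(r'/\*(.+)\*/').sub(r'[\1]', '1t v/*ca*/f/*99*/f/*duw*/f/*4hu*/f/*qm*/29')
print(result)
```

1t v[ca*/f/*99*/f/*duw*/f/*4hu*/f/*qm]29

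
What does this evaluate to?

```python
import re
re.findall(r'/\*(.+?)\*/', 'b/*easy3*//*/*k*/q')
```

['easy3', '/*k']

A `+?`/`*?`/`{m,n}?` starts at its minimum and grows only as far as needed for what follows to match.
Walking the string: at [1:10] match '/*easy3*/', group 1 = 'easy3'; at [10:17] match '/*/*k*/', group 1 = '/*k'.
One capturing group, so `findall` returns just the captured substring from each match — 2 in all.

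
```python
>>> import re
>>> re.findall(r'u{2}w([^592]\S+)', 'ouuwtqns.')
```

The pattern matches exactly 2 of the literal 'u', then the literal 'w'; then any character except [592], then one or more of a non-whitespace character (captured).
With a single group, `findall` returns only what that group captured — 1 item.

['tqns.']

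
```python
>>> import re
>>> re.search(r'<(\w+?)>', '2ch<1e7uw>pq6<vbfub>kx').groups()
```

('1e7uw',)

The match spans [3:10] → '<1e7uw>'.
Captured: group 1 = '1e7uw'.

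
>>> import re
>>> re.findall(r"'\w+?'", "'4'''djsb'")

With no groups in the pattern, `findall` gives back each whole match — 2 here.

["'4'", "'djsb'"]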